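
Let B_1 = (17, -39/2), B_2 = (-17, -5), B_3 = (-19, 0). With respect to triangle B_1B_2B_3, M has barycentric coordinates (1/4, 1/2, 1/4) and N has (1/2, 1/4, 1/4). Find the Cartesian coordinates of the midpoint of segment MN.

(-19/4, -147/16)

Barycentric coordinates of the midpoint are the average: (3/8, 3/8, 1/4).
Converting: (3/8)·B_1 + (3/8)·B_2 + (1/4)·B_3 = (-19/4, -147/16).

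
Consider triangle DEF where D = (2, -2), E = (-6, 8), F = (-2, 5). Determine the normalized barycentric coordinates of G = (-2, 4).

(1/4, 1/4, 1/2)

Signed area of the reference triangle: [DEF] = ½·(2·(8−5) + (-6)·(5−(-2)) + (-2)·(-2−8)) = ½·(6 − 42 + 20) = -8.
[GEF] = ½·((-2)·(8−5) + (-6)·(5−4) + (-2)·(4−8)) = ½·(-6 − 6 + 8) = -2, so the D-coordinate is (-2)/(-8) = 1/4.
[DGF] = ½·(2·(4−5) + (-2)·(5−(-2)) + (-2)·(-2−4)) = ½·(-2 − 14 + 12) = -2, so the E-coordinate is 1/4.
[DEG] = ½·(2·(8−4) + (-6)·(4−(-2)) + (-2)·(-2−8)) = ½·(8 − 36 + 20) = -4, so the F-coordinate is 1/2.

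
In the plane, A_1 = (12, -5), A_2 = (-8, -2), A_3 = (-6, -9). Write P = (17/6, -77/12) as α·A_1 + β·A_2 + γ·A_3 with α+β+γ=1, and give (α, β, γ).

(1/2, 1/12, 5/12)

Signed area of the reference triangle: [A_1A_2A_3] = ½·(12·(-2−(-9)) + (-8)·(-9−(-5)) + (-6)·(-5−(-2))) = ½·(84 + 32 + 18) = 67.
[PA_2A_3] = ½·((17/6)·(-2−(-9)) + (-8)·(-9−(-77/12)) + (-6)·(-77/12−(-2))) = ½·(119/6 + 62/3 + 53/2) = 67/2, so the A_1-coordinate is (67/2)/67 = 1/2.
[A_1PA_3] = ½·(12·(-77/12−(-9)) + (17/6)·(-9−(-5)) + (-6)·(-5−(-77/12))) = ½·(31 − 34/3 − 17/2) = 67/12, so the A_2-coordinate is 1/12.
[A_1A_2P] = ½·(12·(-2−(-77/12)) + (-8)·(-77/12−(-5)) + (17/6)·(-5−(-2))) = ½·(53 + 34/3 − 17/2) = 335/12, so the A_3-coordinate is 5/12.
Check: 1/2 + 1/12 + 5/12 = 1.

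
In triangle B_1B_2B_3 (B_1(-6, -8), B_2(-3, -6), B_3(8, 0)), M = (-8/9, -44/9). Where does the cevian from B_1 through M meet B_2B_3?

Barycentric coordinates of M with respect to B_1B_2B_3: (1/9, 2/3, 2/9).
On side B_2B_3 the B_1-coordinate is zero; dropping M's B_1-weight 1/9 and renormalizing the remaining 2/3 : 2/9 gives weights 3/4, 1/4 on B_2, B_3.
N = (3/4)·(-3, -6) + (1/4)·(8, 0) = (-1/4, -9/2).

(-1/4, -9/2)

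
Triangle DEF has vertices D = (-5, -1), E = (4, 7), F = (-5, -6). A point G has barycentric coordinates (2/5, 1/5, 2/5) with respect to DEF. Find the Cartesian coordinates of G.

(-16/5, -7/5)

G = (2/5)·D + (1/5)·E + (2/5)·F.
x-coordinate: (2/5)·(-5) + (1/5)·4 + (2/5)·(-5) = -16/5.
y-coordinate: (2/5)·(-1) + (1/5)·7 + (2/5)·(-6) = -7/5.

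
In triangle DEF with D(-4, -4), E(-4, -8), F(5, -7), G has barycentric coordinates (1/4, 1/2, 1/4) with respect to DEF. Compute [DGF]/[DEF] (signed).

1/2

The signed ratio [DGF]/[DEF] equals the barycentric coordinate of G at vertex E, which is 1/2.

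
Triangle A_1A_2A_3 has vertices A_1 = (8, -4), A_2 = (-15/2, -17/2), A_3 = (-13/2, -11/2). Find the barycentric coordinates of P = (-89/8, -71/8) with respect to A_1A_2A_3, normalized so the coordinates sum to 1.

(-1/4, 1, 1/4)

Signed area of the reference triangle: [A_1A_2A_3] = ½·(8·(-17/2−(-11/2)) + (-15/2)·(-11/2−(-4)) + (-13/2)·(-4−(-17/2))) = ½·(-24 + 45/4 − 117/4) = -21.
[PA_2A_3] = ½·((-89/8)·(-17/2−(-11/2)) + (-15/2)·(-11/2−(-71/8)) + (-13/2)·(-71/8−(-17/2))) = ½·(267/8 − 405/16 + 39/16) = 21/4, so the A_1-coordinate is (21/4)/(-21) = -1/4.
[A_1PA_3] = ½·(8·(-71/8−(-11/2)) + (-89/8)·(-11/2−(-4)) + (-13/2)·(-4−(-71/8))) = ½·(-27 + 267/16 − 507/16) = -21, so the A_2-coordinate is 1.
[A_1A_2P] = ½·(8·(-17/2−(-71/8)) + (-15/2)·(-71/8−(-4)) + (-89/8)·(-4−(-17/2))) = ½·(3 + 585/16 − 801/16) = -21/4, so the A_3-coordinate is 1/4.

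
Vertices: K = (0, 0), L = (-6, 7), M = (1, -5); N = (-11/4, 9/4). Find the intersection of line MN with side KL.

Barycentric coordinates of N with respect to KLM: (1/4, 1/2, 1/4).
On side KL the M-coordinate is zero; dropping N's M-weight 1/4 and renormalizing the remaining 1/4 : 1/2 gives weights 1/3, 2/3 on K, L.
J = (1/3)·(0, 0) + (2/3)·(-6, 7) = (-4, 14/3).

(-4, 14/3)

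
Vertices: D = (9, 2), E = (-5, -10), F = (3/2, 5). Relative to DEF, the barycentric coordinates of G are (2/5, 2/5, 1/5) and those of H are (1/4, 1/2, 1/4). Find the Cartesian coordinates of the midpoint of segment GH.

(81/80, -109/40)

Barycentric coordinates of the midpoint are the average: (13/40, 9/20, 9/40).
Converting: (13/40)·D + (9/20)·E + (9/40)·F = (81/80, -109/40).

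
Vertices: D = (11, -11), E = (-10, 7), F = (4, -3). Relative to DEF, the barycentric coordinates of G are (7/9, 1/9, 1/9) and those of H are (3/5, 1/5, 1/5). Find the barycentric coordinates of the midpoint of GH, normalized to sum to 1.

Since both coordinate triples sum to 1, the midpoint's barycentrics are the componentwise average.
(7/9+3/5)/2 = 31/45; similarly 7/45 and 7/45.

(31/45, 7/45, 7/45)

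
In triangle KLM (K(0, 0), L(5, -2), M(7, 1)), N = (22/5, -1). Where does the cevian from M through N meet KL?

(15/4, -3/2)

Barycentric coordinates of N with respect to KLM: (1/5, 3/5, 1/5).
On side KL the M-coordinate is zero; dropping N's M-weight 1/5 and renormalizing the remaining 1/5 : 3/5 gives weights 1/4, 3/4 on K, L.
J = (1/4)·(0, 0) + (3/4)·(5, -2) = (15/4, -3/2).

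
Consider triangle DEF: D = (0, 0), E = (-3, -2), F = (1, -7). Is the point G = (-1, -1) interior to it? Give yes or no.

yes

Barycentric coordinates of G: (14/23, 8/23, 1/23).
The three coordinates are positive, positive, positive; a point is interior exactly when all three are positive.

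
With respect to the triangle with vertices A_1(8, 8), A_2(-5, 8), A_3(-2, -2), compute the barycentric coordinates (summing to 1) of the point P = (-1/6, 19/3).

Signed area of the reference triangle: [A_1A_2A_3] = ½·(8·(8−(-2)) + (-5)·(-2−8) + (-2)·(8−8)) = ½·(80 + 50 + 0) = 65.
[PA_2A_3] = ½·((-1/6)·(8−(-2)) + (-5)·(-2−(19/3)) + (-2)·(19/3−8)) = ½·(-5/3 + 125/3 + 10/3) = 65/3, so the A_1-coordinate is (65/3)/65 = 1/3.
[A_1PA_3] = ½·(8·(19/3−(-2)) + (-1/6)·(-2−8) + (-2)·(8−(19/3))) = ½·(200/3 + 5/3 − 10/3) = 65/2, so the A_2-coordinate is 1/2.
[A_1A_2P] = ½·(8·(8−(19/3)) + (-5)·(19/3−8) + (-1/6)·(8−8)) = ½·(40/3 + 25/3 + 0) = 65/6, so the A_3-coordinate is 1/6.

(1/3, 1/2, 1/6)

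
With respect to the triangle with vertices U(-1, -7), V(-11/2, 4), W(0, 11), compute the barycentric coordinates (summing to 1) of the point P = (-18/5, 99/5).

Signed area of the reference triangle: [UVW] = ½·((-1)·(4−11) + (-11/2)·(11−(-7)) + 0·(-7−4)) = ½·(7 − 99 + 0) = -46.
[PVW] = ½·((-18/5)·(4−11) + (-11/2)·(11−(99/5)) + 0·(99/5−4)) = ½·(126/5 + 242/5 + 0) = 184/5, so the U-coordinate is (184/5)/(-46) = -4/5.
[UPW] = ½·((-1)·(99/5−11) + (-18/5)·(11−(-7)) + 0·(-7−(99/5))) = ½·(-44/5 − 324/5 + 0) = -184/5, so the V-coordinate is 4/5.
[UVP] = ½·((-1)·(4−(99/5)) + (-11/2)·(99/5−(-7)) + (-18/5)·(-7−4)) = ½·(79/5 − 737/5 + 198/5) = -46, so the W-coordinate is 1.

(-4/5, 4/5, 1)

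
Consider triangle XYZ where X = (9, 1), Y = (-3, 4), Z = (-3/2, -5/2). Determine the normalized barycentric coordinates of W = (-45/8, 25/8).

Signed area of the reference triangle: [XYZ] = ½·(9·(4−(-5/2)) + (-3)·(-5/2−1) + (-3/2)·(1−4)) = ½·(117/2 + 21/2 + 9/2) = 147/4.
[WYZ] = ½·((-45/8)·(4−(-5/2)) + (-3)·(-5/2−(25/8)) + (-3/2)·(25/8−4)) = ½·(-585/16 + 135/8 + 21/16) = -147/16, so the X-coordinate is (-147/16)/(147/4) = -1/4.
[XWZ] = ½·(9·(25/8−(-5/2)) + (-45/8)·(-5/2−1) + (-3/2)·(1−(25/8))) = ½·(405/8 + 315/16 + 51/16) = 147/4, so the Y-coordinate is 1.
[XYW] = ½·(9·(4−(25/8)) + (-3)·(25/8−1) + (-45/8)·(1−4)) = ½·(63/8 − 51/8 + 135/8) = 147/16, so the Z-coordinate is 1/4.
Check: -1/4 + 1 + 1/4 = 1.

(-1/4, 1, 1/4)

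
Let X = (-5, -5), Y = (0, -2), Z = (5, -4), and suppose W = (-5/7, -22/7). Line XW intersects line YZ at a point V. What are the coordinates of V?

(1, -12/5)

Barycentric coordinates of W with respect to XYZ: (2/7, 4/7, 1/7).
On side YZ the X-coordinate is zero; dropping W's X-weight 2/7 and renormalizing the remaining 4/7 : 1/7 gives weights 4/5, 1/5 on Y, Z.
V = (4/5)·(0, -2) + (1/5)·(5, -4) = (1, -12/5).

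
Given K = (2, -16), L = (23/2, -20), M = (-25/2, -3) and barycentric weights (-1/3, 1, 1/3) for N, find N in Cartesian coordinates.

(20/3, -47/3)

N = (-1/3)·K + 1·L + (1/3)·M.
x-coordinate: (-1/3)·2 + 1·(23/2) + (1/3)·(-25/2) = 20/3.
y-coordinate: (-1/3)·(-16) + 1·(-20) + (1/3)·(-3) = -47/3.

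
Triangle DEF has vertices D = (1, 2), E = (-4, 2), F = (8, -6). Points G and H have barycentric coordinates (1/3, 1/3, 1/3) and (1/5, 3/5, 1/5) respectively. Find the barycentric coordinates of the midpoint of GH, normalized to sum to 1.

(4/15, 7/15, 4/15)

Since both coordinate triples sum to 1, the midpoint's barycentrics are the componentwise average.
(1/3+1/5)/2 = 4/15; similarly 7/15 and 4/15.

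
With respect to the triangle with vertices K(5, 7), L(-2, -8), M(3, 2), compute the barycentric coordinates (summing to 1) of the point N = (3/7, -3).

Signed area of the reference triangle: [KLM] = ½·(5·(-8−2) + (-2)·(2−7) + 3·(7−(-8))) = ½·(-50 + 10 + 45) = 5/2.
[NLM] = ½·((3/7)·(-8−2) + (-2)·(2−(-3)) + 3·(-3−(-8))) = ½·(-30/7 − 10 + 15) = 5/14, so the K-coordinate is (5/14)/(5/2) = 1/7.
[KNM] = ½·(5·(-3−2) + (3/7)·(2−7) + 3·(7−(-3))) = ½·(-25 − 15/7 + 30) = 10/7, so the L-coordinate is 4/7.
[KLN] = ½·(5·(-8−(-3)) + (-2)·(-3−7) + (3/7)·(7−(-8))) = ½·(-25 + 20 + 45/7) = 5/7, so the M-coordinate is 2/7.

(1/7, 4/7, 2/7)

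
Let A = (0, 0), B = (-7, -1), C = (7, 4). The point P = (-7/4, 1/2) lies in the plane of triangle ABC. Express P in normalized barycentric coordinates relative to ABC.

(1/4, 1/2, 1/4)

Signed area of the reference triangle: [ABC] = ½·(0·(-1−4) + (-7)·(4−0) + 7·(0−(-1))) = ½·(0 − 28 + 7) = -21/2.
[PBC] = ½·((-7/4)·(-1−4) + (-7)·(4−(1/2)) + 7·(1/2−(-1))) = ½·(35/4 − 49/2 + 21/2) = -21/8, so the A-coordinate is (-21/8)/(-21/2) = 1/4.
[APC] = ½·(0·(1/2−4) + (-7/4)·(4−0) + 7·(0−(1/2))) = ½·(0 − 7 − 7/2) = -21/4, so the B-coordinate is 1/2.
[ABP] = ½·(0·(-1−(1/2)) + (-7)·(1/2−0) + (-7/4)·(0−(-1))) = ½·(0 − 7/2 − 7/4) = -21/8, so the C-coordinate is 1/4.
Check: 1/4 + 1/2 + 1/4 = 1.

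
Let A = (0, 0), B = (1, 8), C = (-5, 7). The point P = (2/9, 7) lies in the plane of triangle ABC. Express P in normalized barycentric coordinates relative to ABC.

(1/9, 7/9, 1/9)

Signed area of the reference triangle: [ABC] = ½·(0·(8−7) + 1·(7−0) + (-5)·(0−8)) = ½·(0 + 7 + 40) = 47/2.
[PBC] = ½·((2/9)·(8−7) + 1·(7−7) + (-5)·(7−8)) = ½·(2/9 + 0 + 5) = 47/18, so the A-coordinate is (47/18)/(47/2) = 1/9.
[APC] = ½·(0·(7−7) + (2/9)·(7−0) + (-5)·(0−7)) = ½·(0 + 14/9 + 35) = 329/18, so the B-coordinate is 7/9.
[ABP] = ½·(0·(8−7) + 1·(7−0) + (2/9)·(0−8)) = ½·(0 + 7 − 16/9) = 47/18, so the C-coordinate is 1/9.
Check: 1/9 + 7/9 + 1/9 = 1.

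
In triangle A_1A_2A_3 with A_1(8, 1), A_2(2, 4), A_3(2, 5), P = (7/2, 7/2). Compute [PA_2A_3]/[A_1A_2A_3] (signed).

1/4

[A_1A_2A_3] = ½·(8·(4−5) + 2·(5−1) + 2·(1−4)) = ½·(-8 + 8 − 6) = -3.
[PA_2A_3] = ½·((7/2)·(4−5) + 2·(5−(7/2)) + 2·(7/2−4)) = ½·(-7/2 + 3 − 1) = -3/4, so the ratio is (-3/4)/(-3) = 1/4.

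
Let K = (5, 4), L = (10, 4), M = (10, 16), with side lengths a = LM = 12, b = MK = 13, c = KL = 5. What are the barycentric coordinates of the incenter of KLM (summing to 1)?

(2/5, 13/30, 1/6)

The incenter has barycentric coordinates proportional to the opposite side lengths: (12 : 13 : 5).
Normalizing by 12+13+5 = 30 gives (2/5, 13/30, 1/6).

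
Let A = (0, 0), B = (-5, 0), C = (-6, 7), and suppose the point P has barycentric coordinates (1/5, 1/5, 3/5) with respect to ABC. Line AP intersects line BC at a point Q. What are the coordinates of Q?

Line AP meets BC where the A-coordinate vanishes; zeroing P's A-weight and renormalizing leaves B, C-weights 1/5 : 3/5 → (1/4, 3/4).
So Q = (1/4)·B + (3/4)·C = (-23/4, 21/4).

(-23/4, 21/4)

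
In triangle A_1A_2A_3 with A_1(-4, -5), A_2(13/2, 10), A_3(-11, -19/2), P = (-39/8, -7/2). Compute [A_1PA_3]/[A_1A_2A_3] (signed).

[A_1A_2A_3] = ½·((-4)·(10−(-19/2)) + (13/2)·(-19/2−(-5)) + (-11)·(-5−10)) = ½·(-78 − 117/4 + 165) = 231/8.
[A_1PA_3] = ½·((-4)·(-7/2−(-19/2)) + (-39/8)·(-19/2−(-5)) + (-11)·(-5−(-7/2))) = ½·(-24 + 351/16 + 33/2) = 231/32, so the ratio is (231/32)/(231/8) = 1/4.

1/4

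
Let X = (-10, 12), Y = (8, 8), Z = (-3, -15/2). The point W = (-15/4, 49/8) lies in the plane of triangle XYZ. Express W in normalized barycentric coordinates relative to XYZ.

Signed area of the reference triangle: [XYZ] = ½·((-10)·(8−(-15/2)) + 8·(-15/2−12) + (-3)·(12−8)) = ½·(-155 − 156 − 12) = -323/2.
[WYZ] = ½·((-15/4)·(8−(-15/2)) + 8·(-15/2−(49/8)) + (-3)·(49/8−8)) = ½·(-465/8 − 109 + 45/8) = -323/4, so the X-coordinate is (-323/4)/(-323/2) = 1/2.
[XWZ] = ½·((-10)·(49/8−(-15/2)) + (-15/4)·(-15/2−12) + (-3)·(12−(49/8))) = ½·(-545/4 + 585/8 − 141/8) = -323/8, so the Y-coordinate is 1/4.
[XYW] = ½·((-10)·(8−(49/8)) + 8·(49/8−12) + (-15/4)·(12−8)) = ½·(-75/4 − 47 − 15) = -323/8, so the Z-coordinate is 1/4.
Check: 1/2 + 1/4 + 1/4 = 1.

(1/2, 1/4, 1/4)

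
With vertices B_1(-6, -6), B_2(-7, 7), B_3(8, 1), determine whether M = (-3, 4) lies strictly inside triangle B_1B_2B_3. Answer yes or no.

Barycentric coordinates of M: (1/9, 17/27, 7/27).
The three coordinates are positive, positive, positive; a point is interior exactly when all three are positive.

yes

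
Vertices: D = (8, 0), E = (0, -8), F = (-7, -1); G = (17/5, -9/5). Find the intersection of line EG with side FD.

Barycentric coordinates of G with respect to DEF: (3/5, 1/5, 1/5).
On side FD the E-coordinate is zero; dropping G's E-weight 1/5 and renormalizing the remaining 1/5 : 3/5 gives weights 1/4, 3/4 on F, D.
H = (1/4)·(-7, -1) + (3/4)·(8, 0) = (17/4, -1/4).

(17/4, -1/4)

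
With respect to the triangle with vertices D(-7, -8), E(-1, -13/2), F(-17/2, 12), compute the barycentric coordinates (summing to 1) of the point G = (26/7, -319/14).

(2/7, 11/7, -6/7)

Signed area of the reference triangle: [DEF] = ½·((-7)·(-13/2−12) + (-1)·(12−(-8)) + (-17/2)·(-8−(-13/2))) = ½·(259/2 − 20 + 51/4) = 489/8.
[GEF] = ½·((26/7)·(-13/2−12) + (-1)·(12−(-319/14)) + (-17/2)·(-319/14−(-13/2))) = ½·(-481/7 − 487/14 + 969/7) = 489/28, so the D-coordinate is (489/28)/(489/8) = 2/7.
[DGF] = ½·((-7)·(-319/14−12) + (26/7)·(12−(-8)) + (-17/2)·(-8−(-319/14))) = ½·(487/2 + 520/7 − 3519/28) = 5379/56, so the E-coordinate is 11/7.
[DEG] = ½·((-7)·(-13/2−(-319/14)) + (-1)·(-319/14−(-8)) + (26/7)·(-8−(-13/2))) = ½·(-114 + 207/14 − 39/7) = -1467/28, so the F-coordinate is -6/7.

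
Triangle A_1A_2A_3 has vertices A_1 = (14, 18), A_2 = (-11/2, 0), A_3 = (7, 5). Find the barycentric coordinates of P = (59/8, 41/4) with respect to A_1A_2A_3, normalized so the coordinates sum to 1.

Signed area of the reference triangle: [A_1A_2A_3] = ½·(14·(0−5) + (-11/2)·(5−18) + 7·(18−0)) = ½·(-70 + 143/2 + 126) = 255/4.
[PA_2A_3] = ½·((59/8)·(0−5) + (-11/2)·(5−(41/4)) + 7·(41/4−0)) = ½·(-295/8 + 231/8 + 287/4) = 255/8, so the A_1-coordinate is (255/8)/(255/4) = 1/2.
[A_1PA_3] = ½·(14·(41/4−5) + (59/8)·(5−18) + 7·(18−(41/4))) = ½·(147/2 − 767/8 + 217/4) = 255/16, so the A_2-coordinate is 1/4.
[A_1A_2P] = ½·(14·(0−(41/4)) + (-11/2)·(41/4−18) + (59/8)·(18−0)) = ½·(-287/2 + 341/8 + 531/4) = 255/16, so the A_3-coordinate is 1/4.
Check: 1/2 + 1/4 + 1/4 = 1.

(1/2, 1/4, 1/4)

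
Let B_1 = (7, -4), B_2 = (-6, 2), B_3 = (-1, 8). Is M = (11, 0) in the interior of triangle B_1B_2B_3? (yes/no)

no

Barycentric coordinates of M: (28/27, -20/27, 19/27).
The three coordinates are positive, negative, positive; a point is interior exactly when all three are positive.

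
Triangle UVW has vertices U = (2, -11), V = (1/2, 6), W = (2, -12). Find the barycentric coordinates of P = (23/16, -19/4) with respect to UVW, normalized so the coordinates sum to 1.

Signed area of the reference triangle: [UVW] = ½·(2·(6−(-12)) + (1/2)·(-12−(-11)) + 2·(-11−6)) = ½·(36 − 1/2 − 34) = 3/4.
[PVW] = ½·((23/16)·(6−(-12)) + (1/2)·(-12−(-19/4)) + 2·(-19/4−6)) = ½·(207/8 − 29/8 − 43/2) = 3/8, so the U-coordinate is (3/8)/(3/4) = 1/2.
[UPW] = ½·(2·(-19/4−(-12)) + (23/16)·(-12−(-11)) + 2·(-11−(-19/4))) = ½·(29/2 − 23/16 − 25/2) = 9/32, so the V-coordinate is 3/8.
[UVP] = ½·(2·(6−(-19/4)) + (1/2)·(-19/4−(-11)) + (23/16)·(-11−6)) = ½·(43/2 + 25/8 − 391/16) = 3/32, so the W-coordinate is 1/8.

(1/2, 3/8, 1/8)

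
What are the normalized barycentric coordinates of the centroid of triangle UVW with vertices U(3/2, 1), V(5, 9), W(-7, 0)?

(1/3, 1/3, 1/3)

The centroid is the average of the vertices, so each weight is 1/3.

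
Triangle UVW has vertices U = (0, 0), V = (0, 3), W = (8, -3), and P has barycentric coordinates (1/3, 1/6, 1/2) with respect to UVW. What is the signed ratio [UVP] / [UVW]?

1/2

The signed ratio [UVP]/[UVW] equals the barycentric coordinate of P at vertex W, which is 1/2.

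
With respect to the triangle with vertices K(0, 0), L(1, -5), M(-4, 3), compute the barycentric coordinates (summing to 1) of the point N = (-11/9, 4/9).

Signed area of the reference triangle: [KLM] = ½·(0·(-5−3) + 1·(3−0) + (-4)·(0−(-5))) = ½·(0 + 3 − 20) = -17/2.
[NLM] = ½·((-11/9)·(-5−3) + 1·(3−(4/9)) + (-4)·(4/9−(-5))) = ½·(88/9 + 23/9 − 196/9) = -85/18, so the K-coordinate is (-85/18)/(-17/2) = 5/9.
[KNM] = ½·(0·(4/9−3) + (-11/9)·(3−0) + (-4)·(0−(4/9))) = ½·(0 − 11/3 + 16/9) = -17/18, so the L-coordinate is 1/9.
[KLN] = ½·(0·(-5−(4/9)) + 1·(4/9−0) + (-11/9)·(0−(-5))) = ½·(0 + 4/9 − 55/9) = -17/6, so the M-coordinate is 1/3.

(5/9, 1/9, 1/3)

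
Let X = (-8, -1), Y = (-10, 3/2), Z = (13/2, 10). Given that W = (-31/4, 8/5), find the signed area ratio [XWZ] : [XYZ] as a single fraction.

3/5

[XYZ] = ½·((-8)·(3/2−10) + (-10)·(10−(-1)) + (13/2)·(-1−(3/2))) = ½·(68 − 110 − 65/4) = -233/8.
[XWZ] = ½·((-8)·(8/5−10) + (-31/4)·(10−(-1)) + (13/2)·(-1−(8/5))) = ½·(336/5 − 341/4 − 169/10) = -699/40, so the ratio is (-699/40)/(-233/8) = 3/5.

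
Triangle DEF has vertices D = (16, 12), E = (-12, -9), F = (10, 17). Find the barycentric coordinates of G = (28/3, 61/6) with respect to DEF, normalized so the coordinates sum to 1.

(1/2, 1/6, 1/3)

Signed area of the reference triangle: [DEF] = ½·(16·(-9−17) + (-12)·(17−12) + 10·(12−(-9))) = ½·(-416 − 60 + 210) = -133.
[GEF] = ½·((28/3)·(-9−17) + (-12)·(17−(61/6)) + 10·(61/6−(-9))) = ½·(-728/3 − 82 + 575/3) = -133/2, so the D-coordinate is (-133/2)/(-133) = 1/2.
[DGF] = ½·(16·(61/6−17) + (28/3)·(17−12) + 10·(12−(61/6))) = ½·(-328/3 + 140/3 + 55/3) = -133/6, so the E-coordinate is 1/6.
[DEG] = ½·(16·(-9−(61/6)) + (-12)·(61/6−12) + (28/3)·(12−(-9))) = ½·(-920/3 + 22 + 196) = -133/3, so the F-coordinate is 1/3.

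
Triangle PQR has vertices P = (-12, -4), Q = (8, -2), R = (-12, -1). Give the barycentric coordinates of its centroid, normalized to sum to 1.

The centroid is the average of the vertices, so each weight is 1/3.

(1/3, 1/3, 1/3)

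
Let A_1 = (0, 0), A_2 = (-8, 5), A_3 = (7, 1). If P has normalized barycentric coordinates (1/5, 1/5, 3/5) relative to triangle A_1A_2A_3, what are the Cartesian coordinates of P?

(13/5, 8/5)

P = (1/5)·A_1 + (1/5)·A_2 + (3/5)·A_3.
x-coordinate: (1/5)·0 + (1/5)·(-8) + (3/5)·7 = 13/5.
y-coordinate: (1/5)·0 + (1/5)·5 + (3/5)·1 = 8/5.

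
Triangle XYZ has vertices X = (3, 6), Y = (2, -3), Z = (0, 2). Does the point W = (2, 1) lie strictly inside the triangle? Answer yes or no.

Barycentric coordinates of W: (8/23, 11/23, 4/23).
The three coordinates are positive, positive, positive; a point is interior exactly when all three are positive.

yes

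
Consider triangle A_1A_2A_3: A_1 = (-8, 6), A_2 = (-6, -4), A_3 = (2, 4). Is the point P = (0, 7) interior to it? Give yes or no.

no

Barycentric coordinates of P: (5/12, -13/48, 41/48).
The three coordinates are positive, negative, positive; a point is interior exactly when all three are positive.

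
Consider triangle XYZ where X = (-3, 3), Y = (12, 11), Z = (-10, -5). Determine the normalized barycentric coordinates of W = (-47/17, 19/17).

Signed area of the reference triangle: [XYZ] = ½·((-3)·(11−(-5)) + 12·(-5−3) + (-10)·(3−11)) = ½·(-48 − 96 + 80) = -32.
[WYZ] = ½·((-47/17)·(11−(-5)) + 12·(-5−(19/17)) + (-10)·(19/17−11)) = ½·(-752/17 − 1248/17 + 1680/17) = -160/17, so the X-coordinate is (-160/17)/(-32) = 5/17.
[XWZ] = ½·((-3)·(19/17−(-5)) + (-47/17)·(-5−3) + (-10)·(3−(19/17))) = ½·(-312/17 + 376/17 − 320/17) = -128/17, so the Y-coordinate is 4/17.
[XYW] = ½·((-3)·(11−(19/17)) + 12·(19/17−3) + (-47/17)·(3−11)) = ½·(-504/17 − 384/17 + 376/17) = -256/17, so the Z-coordinate is 8/17.
Check: 5/17 + 4/17 + 8/17 = 1.

(5/17, 4/17, 8/17)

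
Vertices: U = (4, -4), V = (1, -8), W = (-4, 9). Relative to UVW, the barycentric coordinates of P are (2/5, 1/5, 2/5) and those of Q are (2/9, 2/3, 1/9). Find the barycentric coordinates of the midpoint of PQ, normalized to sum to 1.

(14/45, 13/30, 23/90)

Since both coordinate triples sum to 1, the midpoint's barycentrics are the componentwise average.
(2/5+2/9)/2 = 14/45; similarly 13/30 and 23/90.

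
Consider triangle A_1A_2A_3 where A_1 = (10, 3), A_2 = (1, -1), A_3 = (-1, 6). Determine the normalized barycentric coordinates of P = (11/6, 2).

(1/6, 1/2, 1/3)

Signed area of the reference triangle: [A_1A_2A_3] = ½·(10·(-1−6) + 1·(6−3) + (-1)·(3−(-1))) = ½·(-70 + 3 − 4) = -71/2.
[PA_2A_3] = ½·((11/6)·(-1−6) + 1·(6−2) + (-1)·(2−(-1))) = ½·(-77/6 + 4 − 3) = -71/12, so the A_1-coordinate is (-71/12)/(-71/2) = 1/6.
[A_1PA_3] = ½·(10·(2−6) + (11/6)·(6−3) + (-1)·(3−2)) = ½·(-40 + 11/2 − 1) = -71/4, so the A_2-coordinate is 1/2.
[A_1A_2P] = ½·(10·(-1−2) + 1·(2−3) + (11/6)·(3−(-1))) = ½·(-30 − 1 + 22/3) = -71/6, so the A_3-coordinate is 1/3.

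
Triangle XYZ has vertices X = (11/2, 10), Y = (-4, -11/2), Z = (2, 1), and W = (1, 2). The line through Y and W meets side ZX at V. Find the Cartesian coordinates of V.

Barycentric coordinates of W with respect to XYZ: (2/5, 2/5, 1/5).
On side ZX the Y-coordinate is zero; dropping W's Y-weight 2/5 and renormalizing the remaining 1/5 : 2/5 gives weights 1/3, 2/3 on Z, X.
V = (1/3)·(2, 1) + (2/3)·(11/2, 10) = (13/3, 7).

(13/3, 7)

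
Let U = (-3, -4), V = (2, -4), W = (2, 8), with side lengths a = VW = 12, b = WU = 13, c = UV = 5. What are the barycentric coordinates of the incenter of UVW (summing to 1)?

(2/5, 13/30, 1/6)

The incenter has barycentric coordinates proportional to the opposite side lengths: (12 : 13 : 5).
Normalizing by 12+13+5 = 30 gives (2/5, 13/30, 1/6).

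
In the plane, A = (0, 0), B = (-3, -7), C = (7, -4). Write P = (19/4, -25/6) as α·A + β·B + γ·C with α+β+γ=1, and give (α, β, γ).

(1/12, 1/6, 3/4)

Signed area of the reference triangle: [ABC] = ½·(0·(-7−(-4)) + (-3)·(-4−0) + 7·(0−(-7))) = ½·(0 + 12 + 49) = 61/2.
[PBC] = ½·((19/4)·(-7−(-4)) + (-3)·(-4−(-25/6)) + 7·(-25/6−(-7))) = ½·(-57/4 − 1/2 + 119/6) = 61/24, so the A-coordinate is (61/24)/(61/2) = 1/12.
[APC] = ½·(0·(-25/6−(-4)) + (19/4)·(-4−0) + 7·(0−(-25/6))) = ½·(0 − 19 + 175/6) = 61/12, so the B-coordinate is 1/6.
[ABP] = ½·(0·(-7−(-25/6)) + (-3)·(-25/6−0) + (19/4)·(0−(-7))) = ½·(0 + 25/2 + 133/4) = 183/8, so the C-coordinate is 3/4.
Check: 1/12 + 1/6 + 3/4 = 1.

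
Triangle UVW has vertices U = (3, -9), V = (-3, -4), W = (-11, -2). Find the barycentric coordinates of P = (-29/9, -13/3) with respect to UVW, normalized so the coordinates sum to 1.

Signed area of the reference triangle: [UVW] = ½·(3·(-4−(-2)) + (-3)·(-2−(-9)) + (-11)·(-9−(-4))) = ½·(-6 − 21 + 55) = 14.
[PVW] = ½·((-29/9)·(-4−(-2)) + (-3)·(-2−(-13/3)) + (-11)·(-13/3−(-4))) = ½·(58/9 − 7 + 11/3) = 14/9, so the U-coordinate is (14/9)/14 = 1/9.
[UPW] = ½·(3·(-13/3−(-2)) + (-29/9)·(-2−(-9)) + (-11)·(-9−(-13/3))) = ½·(-7 − 203/9 + 154/3) = 98/9, so the V-coordinate is 7/9.
[UVP] = ½·(3·(-4−(-13/3)) + (-3)·(-13/3−(-9)) + (-29/9)·(-9−(-4))) = ½·(1 − 14 + 145/9) = 14/9, so the W-coordinate is 1/9.
Check: 1/9 + 7/9 + 1/9 = 1.

(1/9, 7/9, 1/9)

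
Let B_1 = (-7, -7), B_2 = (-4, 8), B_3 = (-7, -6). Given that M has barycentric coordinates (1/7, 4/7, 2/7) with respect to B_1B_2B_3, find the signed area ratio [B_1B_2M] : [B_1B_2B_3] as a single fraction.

2/7

The signed ratio [B_1B_2M]/[B_1B_2B_3] equals the barycentric coordinate of M at vertex B_3, which is 2/7.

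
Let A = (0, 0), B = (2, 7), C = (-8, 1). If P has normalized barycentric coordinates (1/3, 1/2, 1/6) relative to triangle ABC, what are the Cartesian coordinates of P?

P = (1/3)·A + (1/2)·B + (1/6)·C.
x-coordinate: (1/3)·0 + (1/2)·2 + (1/6)·(-8) = -1/3.
y-coordinate: (1/3)·0 + (1/2)·7 + (1/6)·1 = 11/3.

(-1/3, 11/3)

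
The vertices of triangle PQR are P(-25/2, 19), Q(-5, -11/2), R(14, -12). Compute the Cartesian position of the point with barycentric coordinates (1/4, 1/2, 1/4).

(-17/8, -1)

S = (1/4)·P + (1/2)·Q + (1/4)·R.
x-coordinate: (1/4)·(-25/2) + (1/2)·(-5) + (1/4)·14 = -17/8.
y-coordinate: (1/4)·19 + (1/2)·(-11/2) + (1/4)·(-12) = -1.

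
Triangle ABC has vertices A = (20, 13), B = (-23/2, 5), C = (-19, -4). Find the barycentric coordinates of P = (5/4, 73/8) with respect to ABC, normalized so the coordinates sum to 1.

(3/8, 3/4, -1/8)

Signed area of the reference triangle: [ABC] = ½·(20·(5−(-4)) + (-23/2)·(-4−13) + (-19)·(13−5)) = ½·(180 + 391/2 − 152) = 447/4.
[PBC] = ½·((5/4)·(5−(-4)) + (-23/2)·(-4−(73/8)) + (-19)·(73/8−5)) = ½·(45/4 + 2415/16 − 627/8) = 1341/32, so the A-coordinate is (1341/32)/(447/4) = 3/8.
[APC] = ½·(20·(73/8−(-4)) + (5/4)·(-4−13) + (-19)·(13−(73/8))) = ½·(525/2 − 85/4 − 589/8) = 1341/16, so the B-coordinate is 3/4.
[ABP] = ½·(20·(5−(73/8)) + (-23/2)·(73/8−13) + (5/4)·(13−5)) = ½·(-165/2 + 713/16 + 10) = -447/32, so the C-coordinate is -1/8.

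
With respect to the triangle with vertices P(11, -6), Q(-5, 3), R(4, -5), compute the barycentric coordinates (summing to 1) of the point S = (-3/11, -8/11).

Signed area of the reference triangle: [PQR] = ½·(11·(3−(-5)) + (-5)·(-5−(-6)) + 4·(-6−3)) = ½·(88 − 5 − 36) = 47/2.
[SQR] = ½·((-3/11)·(3−(-5)) + (-5)·(-5−(-8/11)) + 4·(-8/11−3)) = ½·(-24/11 + 235/11 − 164/11) = 47/22, so the P-coordinate is (47/22)/(47/2) = 1/11.
[PSR] = ½·(11·(-8/11−(-5)) + (-3/11)·(-5−(-6)) + 4·(-6−(-8/11))) = ½·(47 − 3/11 − 232/11) = 141/11, so the Q-coordinate is 6/11.
[PQS] = ½·(11·(3−(-8/11)) + (-5)·(-8/11−(-6)) + (-3/11)·(-6−3)) = ½·(41 − 290/11 + 27/11) = 94/11, so the R-coordinate is 4/11.
Check: 1/11 + 6/11 + 4/11 = 1.

(1/11, 6/11, 4/11)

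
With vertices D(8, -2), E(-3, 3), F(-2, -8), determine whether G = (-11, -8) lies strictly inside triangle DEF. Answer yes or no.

no

Barycentric coordinates of G: (-99/116, 27/58, 161/116).
The three coordinates are negative, positive, positive; a point is interior exactly when all three are positive.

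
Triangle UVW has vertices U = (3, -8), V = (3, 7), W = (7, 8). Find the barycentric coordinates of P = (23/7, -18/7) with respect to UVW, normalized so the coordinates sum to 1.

(9/14, 2/7, 1/14)

Signed area of the reference triangle: [UVW] = ½·(3·(7−8) + 3·(8−(-8)) + 7·(-8−7)) = ½·(-3 + 48 − 105) = -30.
[PVW] = ½·((23/7)·(7−8) + 3·(8−(-18/7)) + 7·(-18/7−7)) = ½·(-23/7 + 222/7 − 67) = -135/7, so the U-coordinate is (-135/7)/(-30) = 9/14.
[UPW] = ½·(3·(-18/7−8) + (23/7)·(8−(-8)) + 7·(-8−(-18/7))) = ½·(-222/7 + 368/7 − 38) = -60/7, so the V-coordinate is 2/7.
[UVP] = ½·(3·(7−(-18/7)) + 3·(-18/7−(-8)) + (23/7)·(-8−7)) = ½·(201/7 + 114/7 − 345/7) = -15/7, so the W-coordinate is 1/14.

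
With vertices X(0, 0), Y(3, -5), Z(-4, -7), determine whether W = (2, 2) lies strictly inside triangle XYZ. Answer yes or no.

no

Barycentric coordinates of W: (51/41, 6/41, -16/41).
The three coordinates are positive, positive, negative; a point is interior exactly when all three are positive.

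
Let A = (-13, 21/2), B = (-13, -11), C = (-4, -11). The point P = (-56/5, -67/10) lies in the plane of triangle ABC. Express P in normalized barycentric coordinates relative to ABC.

(1/5, 3/5, 1/5)

Signed area of the reference triangle: [ABC] = ½·((-13)·(-11−(-11)) + (-13)·(-11−(21/2)) + (-4)·(21/2−(-11))) = ½·(0 + 559/2 − 86) = 387/4.
[PBC] = ½·((-56/5)·(-11−(-11)) + (-13)·(-11−(-67/10)) + (-4)·(-67/10−(-11))) = ½·(0 + 559/10 − 86/5) = 387/20, so the A-coordinate is (387/20)/(387/4) = 1/5.
[APC] = ½·((-13)·(-67/10−(-11)) + (-56/5)·(-11−(21/2)) + (-4)·(21/2−(-67/10))) = ½·(-559/10 + 1204/5 − 344/5) = 1161/20, so the B-coordinate is 3/5.
[ABP] = ½·((-13)·(-11−(-67/10)) + (-13)·(-67/10−(21/2)) + (-56/5)·(21/2−(-11))) = ½·(559/10 + 1118/5 − 1204/5) = 387/20, so the C-coordinate is 1/5.
Check: 1/5 + 3/5 + 1/5 = 1.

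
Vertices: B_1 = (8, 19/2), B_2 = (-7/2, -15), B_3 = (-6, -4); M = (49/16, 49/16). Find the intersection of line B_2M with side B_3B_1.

(4, 79/14)

Barycentric coordinates of M with respect to B_1B_2B_3: (5/8, 1/8, 1/4).
On side B_3B_1 the B_2-coordinate is zero; dropping M's B_2-weight 1/8 and renormalizing the remaining 1/4 : 5/8 gives weights 2/7, 5/7 on B_3, B_1.
N = (2/7)·(-6, -4) + (5/7)·(8, 19/2) = (4, 79/14).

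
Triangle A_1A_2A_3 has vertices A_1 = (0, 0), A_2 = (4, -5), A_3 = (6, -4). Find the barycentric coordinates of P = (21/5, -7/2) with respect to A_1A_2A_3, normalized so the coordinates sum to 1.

Signed area of the reference triangle: [A_1A_2A_3] = ½·(0·(-5−(-4)) + 4·(-4−0) + 6·(0−(-5))) = ½·(0 − 16 + 30) = 7.
[PA_2A_3] = ½·((21/5)·(-5−(-4)) + 4·(-4−(-7/2)) + 6·(-7/2−(-5))) = ½·(-21/5 − 2 + 9) = 7/5, so the A_1-coordinate is (7/5)/7 = 1/5.
[A_1PA_3] = ½·(0·(-7/2−(-4)) + (21/5)·(-4−0) + 6·(0−(-7/2))) = ½·(0 − 84/5 + 21) = 21/10, so the A_2-coordinate is 3/10.
[A_1A_2P] = ½·(0·(-5−(-7/2)) + 4·(-7/2−0) + (21/5)·(0−(-5))) = ½·(0 − 14 + 21) = 7/2, so the A_3-coordinate is 1/2.

(1/5, 3/10, 1/2)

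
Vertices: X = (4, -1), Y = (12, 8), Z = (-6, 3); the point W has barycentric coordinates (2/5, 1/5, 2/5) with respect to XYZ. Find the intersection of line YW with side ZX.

(-1, 1)

Line YW meets ZX where the Y-coordinate vanishes; zeroing W's Y-weight and renormalizing leaves Z, X-weights 2/5 : 2/5 → (1/2, 1/2).
So V = (1/2)·Z + (1/2)·X = (-1, 1).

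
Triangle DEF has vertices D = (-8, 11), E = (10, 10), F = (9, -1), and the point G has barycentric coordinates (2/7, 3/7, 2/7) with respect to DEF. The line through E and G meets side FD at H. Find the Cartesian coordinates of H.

Line EG meets FD where the E-coordinate vanishes; zeroing G's E-weight and renormalizing leaves F, D-weights 2/7 : 2/7 → (1/2, 1/2).
So H = (1/2)·F + (1/2)·D = (1/2, 5).

(1/2, 5)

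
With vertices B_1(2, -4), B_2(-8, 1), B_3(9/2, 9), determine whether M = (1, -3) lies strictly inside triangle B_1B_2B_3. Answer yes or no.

yes

Barycentric coordinates of M: (244/285, 31/285, 2/57).
The three coordinates are positive, positive, positive; a point is interior exactly when all three are positive.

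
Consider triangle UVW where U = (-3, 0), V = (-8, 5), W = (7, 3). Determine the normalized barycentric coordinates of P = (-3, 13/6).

Signed area of the reference triangle: [UVW] = ½·((-3)·(5−3) + (-8)·(3−0) + 7·(0−5)) = ½·(-6 − 24 − 35) = -65/2.
[PVW] = ½·((-3)·(5−3) + (-8)·(3−(13/6)) + 7·(13/6−5)) = ½·(-6 − 20/3 − 119/6) = -65/4, so the U-coordinate is (-65/4)/(-65/2) = 1/2.
[UPW] = ½·((-3)·(13/6−3) + (-3)·(3−0) + 7·(0−(13/6))) = ½·(5/2 − 9 − 91/6) = -65/6, so the V-coordinate is 1/3.
[UVP] = ½·((-3)·(5−(13/6)) + (-8)·(13/6−0) + (-3)·(0−5)) = ½·(-17/2 − 52/3 + 15) = -65/12, so the W-coordinate is 1/6.

(1/2, 1/3, 1/6)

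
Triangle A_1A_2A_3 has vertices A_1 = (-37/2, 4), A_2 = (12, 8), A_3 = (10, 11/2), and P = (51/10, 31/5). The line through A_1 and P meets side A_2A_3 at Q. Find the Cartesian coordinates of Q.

Barycentric coordinates of P with respect to A_1A_2A_3: (1/5, 2/5, 2/5).
On side A_2A_3 the A_1-coordinate is zero; dropping P's A_1-weight 1/5 and renormalizing the remaining 2/5 : 2/5 gives weights 1/2, 1/2 on A_2, A_3.
Q = (1/2)·(12, 8) + (1/2)·(10, 11/2) = (11, 27/4).

(11, 27/4)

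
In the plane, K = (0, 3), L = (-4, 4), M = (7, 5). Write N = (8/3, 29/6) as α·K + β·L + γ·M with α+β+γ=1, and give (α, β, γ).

Signed area of the reference triangle: [KLM] = ½·(0·(4−5) + (-4)·(5−3) + 7·(3−4)) = ½·(0 − 8 − 7) = -15/2.
[NLM] = ½·((8/3)·(4−5) + (-4)·(5−(29/6)) + 7·(29/6−4)) = ½·(-8/3 − 2/3 + 35/6) = 5/4, so the K-coordinate is (5/4)/(-15/2) = -1/6.
[KNM] = ½·(0·(29/6−5) + (8/3)·(5−3) + 7·(3−(29/6))) = ½·(0 + 16/3 − 77/6) = -15/4, so the L-coordinate is 1/2.
[KLN] = ½·(0·(4−(29/6)) + (-4)·(29/6−3) + (8/3)·(3−4)) = ½·(0 − 22/3 − 8/3) = -5, so the M-coordinate is 2/3.

(-1/6, 1/2, 2/3)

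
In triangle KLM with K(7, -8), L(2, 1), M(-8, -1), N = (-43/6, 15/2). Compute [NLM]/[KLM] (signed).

-5/6

[KLM] = ½·(7·(1−(-1)) + 2·(-1−(-8)) + (-8)·(-8−1)) = ½·(14 + 14 + 72) = 50.
[NLM] = ½·((-43/6)·(1−(-1)) + 2·(-1−(15/2)) + (-8)·(15/2−1)) = ½·(-43/3 − 17 − 52) = -125/3, so the ratio is (-125/3)/50 = -5/6.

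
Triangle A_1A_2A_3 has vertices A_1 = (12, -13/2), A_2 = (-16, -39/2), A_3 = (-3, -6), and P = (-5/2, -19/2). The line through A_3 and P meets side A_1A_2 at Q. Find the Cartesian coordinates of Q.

Barycentric coordinates of P with respect to A_1A_2A_3: (1/4, 1/4, 1/2).
On side A_1A_2 the A_3-coordinate is zero; dropping P's A_3-weight 1/2 and renormalizing the remaining 1/4 : 1/4 gives weights 1/2, 1/2 on A_1, A_2.
Q = (1/2)·(12, -13/2) + (1/2)·(-16, -39/2) = (-2, -13).

(-2, -13)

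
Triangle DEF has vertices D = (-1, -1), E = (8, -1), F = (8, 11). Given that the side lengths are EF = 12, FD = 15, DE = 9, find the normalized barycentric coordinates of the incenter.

The incenter has barycentric coordinates proportional to the opposite side lengths: (12 : 15 : 9).
Normalizing by 12+15+9 = 36 gives (1/3, 5/12, 1/4).

(1/3, 5/12, 1/4)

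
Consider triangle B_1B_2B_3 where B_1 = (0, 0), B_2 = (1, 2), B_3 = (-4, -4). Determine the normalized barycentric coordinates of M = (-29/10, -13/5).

(-1/10, 3/10, 4/5)

Signed area of the reference triangle: [B_1B_2B_3] = ½·(0·(2−(-4)) + 1·(-4−0) + (-4)·(0−2)) = ½·(0 − 4 + 8) = 2.
[MB_2B_3] = ½·((-29/10)·(2−(-4)) + 1·(-4−(-13/5)) + (-4)·(-13/5−2)) = ½·(-87/5 − 7/5 + 92/5) = -1/5, so the B_1-coordinate is (-1/5)/2 = -1/10.
[B_1MB_3] = ½·(0·(-13/5−(-4)) + (-29/10)·(-4−0) + (-4)·(0−(-13/5))) = ½·(0 + 58/5 − 52/5) = 3/5, so the B_2-coordinate is 3/10.
[B_1B_2M] = ½·(0·(2−(-13/5)) + 1·(-13/5−0) + (-29/10)·(0−2)) = ½·(0 − 13/5 + 29/5) = 8/5, so the B_3-coordinate is 4/5.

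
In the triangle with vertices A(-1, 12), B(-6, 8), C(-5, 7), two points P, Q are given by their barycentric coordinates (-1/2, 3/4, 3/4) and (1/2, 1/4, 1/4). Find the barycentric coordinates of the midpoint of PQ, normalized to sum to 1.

(0, 1/2, 1/2)

Since both coordinate triples sum to 1, the midpoint's barycentrics are the componentwise average.
(-1/2+1/2)/2 = 0; similarly 1/2 and 1/2.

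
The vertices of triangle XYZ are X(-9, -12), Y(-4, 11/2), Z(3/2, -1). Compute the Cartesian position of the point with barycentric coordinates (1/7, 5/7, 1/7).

(-55/14, 29/14)

W = (1/7)·X + (5/7)·Y + (1/7)·Z.
x-coordinate: (1/7)·(-9) + (5/7)·(-4) + (1/7)·(3/2) = -55/14.
y-coordinate: (1/7)·(-12) + (5/7)·(11/2) + (1/7)·(-1) = 29/14.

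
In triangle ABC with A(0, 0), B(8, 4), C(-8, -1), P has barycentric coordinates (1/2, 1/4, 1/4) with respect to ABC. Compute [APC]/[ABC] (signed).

1/4

The signed ratio [APC]/[ABC] equals the barycentric coordinate of P at vertex B, which is 1/4.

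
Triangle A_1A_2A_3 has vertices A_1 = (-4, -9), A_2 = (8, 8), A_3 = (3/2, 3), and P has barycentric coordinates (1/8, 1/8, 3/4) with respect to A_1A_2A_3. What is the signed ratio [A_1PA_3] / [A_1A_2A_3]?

1/8

The signed ratio [A_1PA_3]/[A_1A_2A_3] equals the barycentric coordinate of P at vertex A_2, which is 1/8.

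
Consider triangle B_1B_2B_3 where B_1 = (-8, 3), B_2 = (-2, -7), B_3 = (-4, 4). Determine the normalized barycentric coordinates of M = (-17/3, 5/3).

Signed area of the reference triangle: [B_1B_2B_3] = ½·((-8)·(-7−4) + (-2)·(4−3) + (-4)·(3−(-7))) = ½·(88 − 2 − 40) = 23.
[MB_2B_3] = ½·((-17/3)·(-7−4) + (-2)·(4−(5/3)) + (-4)·(5/3−(-7))) = ½·(187/3 − 14/3 − 104/3) = 23/2, so the B_1-coordinate is (23/2)/23 = 1/2.
[B_1MB_3] = ½·((-8)·(5/3−4) + (-17/3)·(4−3) + (-4)·(3−(5/3))) = ½·(56/3 − 17/3 − 16/3) = 23/6, so the B_2-coordinate is 1/6.
[B_1B_2M] = ½·((-8)·(-7−(5/3)) + (-2)·(5/3−3) + (-17/3)·(3−(-7))) = ½·(208/3 + 8/3 − 170/3) = 23/3, so the B_3-coordinate is 1/3.
Check: 1/2 + 1/6 + 1/3 = 1.

(1/2, 1/6, 1/3)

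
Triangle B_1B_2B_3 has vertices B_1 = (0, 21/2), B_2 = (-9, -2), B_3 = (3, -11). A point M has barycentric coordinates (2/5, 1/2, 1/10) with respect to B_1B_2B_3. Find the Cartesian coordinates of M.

M = (2/5)·B_1 + (1/2)·B_2 + (1/10)·B_3.
x-coordinate: (2/5)·0 + (1/2)·(-9) + (1/10)·3 = -21/5.
y-coordinate: (2/5)·(21/2) + (1/2)·(-2) + (1/10)·(-11) = 21/10.

(-21/5, 21/10)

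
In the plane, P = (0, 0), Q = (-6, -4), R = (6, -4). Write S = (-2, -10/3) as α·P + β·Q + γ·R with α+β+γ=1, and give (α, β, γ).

Signed area of the reference triangle: [PQR] = ½·(0·(-4−(-4)) + (-6)·(-4−0) + 6·(0−(-4))) = ½·(0 + 24 + 24) = 24.
[SQR] = ½·((-2)·(-4−(-4)) + (-6)·(-4−(-10/3)) + 6·(-10/3−(-4))) = ½·(0 + 4 + 4) = 4, so the P-coordinate is 4/24 = 1/6.
[PSR] = ½·(0·(-10/3−(-4)) + (-2)·(-4−0) + 6·(0−(-10/3))) = ½·(0 + 8 + 20) = 14, so the Q-coordinate is 7/12.
[PQS] = ½·(0·(-4−(-10/3)) + (-6)·(-10/3−0) + (-2)·(0−(-4))) = ½·(0 + 20 − 8) = 6, so the R-coordinate is 1/4.

(1/6, 7/12, 1/4)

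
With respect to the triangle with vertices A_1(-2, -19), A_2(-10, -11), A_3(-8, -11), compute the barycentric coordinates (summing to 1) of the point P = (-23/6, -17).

Signed area of the reference triangle: [A_1A_2A_3] = ½·((-2)·(-11−(-11)) + (-10)·(-11−(-19)) + (-8)·(-19−(-11))) = ½·(0 − 80 + 64) = -8.
[PA_2A_3] = ½·((-23/6)·(-11−(-11)) + (-10)·(-11−(-17)) + (-8)·(-17−(-11))) = ½·(0 − 60 + 48) = -6, so the A_1-coordinate is (-6)/(-8) = 3/4.
[A_1PA_3] = ½·((-2)·(-17−(-11)) + (-23/6)·(-11−(-19)) + (-8)·(-19−(-17))) = ½·(12 − 92/3 + 16) = -4/3, so the A_2-coordinate is 1/6.
[A_1A_2P] = ½·((-2)·(-11−(-17)) + (-10)·(-17−(-19)) + (-23/6)·(-19−(-11))) = ½·(-12 − 20 + 92/3) = -2/3, so the A_3-coordinate is 1/12.
Check: 3/4 + 1/6 + 1/12 = 1.

(3/4, 1/6, 1/12)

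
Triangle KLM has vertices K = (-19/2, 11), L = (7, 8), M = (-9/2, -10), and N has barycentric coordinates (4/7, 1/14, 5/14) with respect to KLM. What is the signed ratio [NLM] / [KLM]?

The signed ratio [NLM]/[KLM] equals the barycentric coordinate of N at vertex K, which is 4/7.

4/7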